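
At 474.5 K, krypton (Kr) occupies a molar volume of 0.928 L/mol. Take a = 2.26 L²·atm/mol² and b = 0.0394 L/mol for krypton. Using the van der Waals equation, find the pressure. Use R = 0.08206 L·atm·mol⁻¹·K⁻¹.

P = RT/(V_m − b) − a/V_m²
RT/(V_m − b) = (0.08206)(474.5)/(0.928 − 0.0394) = 38.937/0.88860 = 43.818 atm
a/V_m² = 2.26/(0.928)² = 2.6243 atm
P = 43.818 − 2.6243 = 41.19 atm

P ≈ 41.19 atm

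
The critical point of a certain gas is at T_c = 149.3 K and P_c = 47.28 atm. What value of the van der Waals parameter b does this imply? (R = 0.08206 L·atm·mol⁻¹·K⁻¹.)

From T_c = 8a/(27Rb) and P_c = a/(27b²): b = R T_c/(8 P_c).
b = (0.08206)(149.3)/(8×47.28) = 12.252/378.24 = 0.03239 L/mol

b ≈ 0.03239 L/mol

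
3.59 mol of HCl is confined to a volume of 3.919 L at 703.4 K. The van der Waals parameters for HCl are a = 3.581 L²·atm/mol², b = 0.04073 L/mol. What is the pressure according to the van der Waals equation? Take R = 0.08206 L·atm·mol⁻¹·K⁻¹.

P ≈ 51.92 atm

P = nRT/(V − nb) − a n²/V²
nRT/(V − nb) = (3.59)(0.08206)(703.4)/(3.919 − 3.59×0.04073) = 207.22/3.7728 = 54.925 atm
a n²/V² = (3.581)(3.59)²/(3.919)² = 3.0050 atm
P = 54.925 − 3.0050 = 51.92 atm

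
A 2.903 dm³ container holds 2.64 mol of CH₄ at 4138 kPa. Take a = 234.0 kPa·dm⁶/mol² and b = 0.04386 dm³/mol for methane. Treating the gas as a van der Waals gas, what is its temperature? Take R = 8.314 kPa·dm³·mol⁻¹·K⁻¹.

T ≈ 550.0 K

T = (P + a n²/V²)(V − nb)/(nR)
P + a n²/V² = 4138 + (234.0)(2.64)²/(2.903)² = 4331.5 kPa
V − nb = 2.903 − (2.64)(0.04386) = 2.7872 dm³
T = (4331.5)(2.7872)/((2.64)(8.314)) = 550.0 K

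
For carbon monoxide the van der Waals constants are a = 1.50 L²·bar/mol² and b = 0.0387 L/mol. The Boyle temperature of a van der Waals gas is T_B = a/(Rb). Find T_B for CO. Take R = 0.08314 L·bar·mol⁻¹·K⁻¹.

For a van der Waals gas the second virial coefficient B₂ = b − a/(RT) vanishes at T_B = a/(Rb).
T_B = 1.50/(0.08314×0.0387) = 1.50/0.0032175 = 466.2 K

T_B ≈ 466.2 K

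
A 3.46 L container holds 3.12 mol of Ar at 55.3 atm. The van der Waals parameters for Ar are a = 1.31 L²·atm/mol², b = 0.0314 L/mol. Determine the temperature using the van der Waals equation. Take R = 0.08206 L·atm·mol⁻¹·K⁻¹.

T = (P + a n²/V²)(V − nb)/(nR)
P + a n²/V² = 55.3 + (1.31)(3.12)²/(3.46)² = 56.365 atm
V − nb = 3.46 − (3.12)(0.0314) = 3.3620 L
T = (56.365)(3.3620)/((3.12)(0.08206)) = 740.2 K

T ≈ 740.2 K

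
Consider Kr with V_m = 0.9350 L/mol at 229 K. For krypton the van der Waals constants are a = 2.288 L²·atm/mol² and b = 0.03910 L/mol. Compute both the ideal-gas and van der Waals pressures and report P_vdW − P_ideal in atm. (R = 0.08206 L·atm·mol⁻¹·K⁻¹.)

Ideal: P_ideal = RT/V_m = (0.08206)(229)/0.9350 = 20.0981 atm
vdW: P = RT/(V_m − b) − a/V_m² = 18.7917/0.895900 − 2.288/0.874225 = 20.9752 − 2.61718 = 18.3580 atm
ΔP = 18.3580 − 20.0981 = -1.740 atm

ΔP ≈ -1.740 atm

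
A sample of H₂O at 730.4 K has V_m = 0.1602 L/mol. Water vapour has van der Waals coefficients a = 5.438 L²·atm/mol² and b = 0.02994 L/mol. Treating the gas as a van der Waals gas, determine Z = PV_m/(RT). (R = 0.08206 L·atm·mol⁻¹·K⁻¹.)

P = RT/(V_m − b) − a/V_m² = (0.08206)(730.4)/(0.1602 − 0.02994) − 5.438/(0.1602)²
  = 59.937/0.13026 − 211.89 = 460.13 − 211.89 = 248.24 atm
Z = PV_m/(RT) = (248.24)(0.1602)/((0.08206)(730.4)) = 39.768/59.937 = 0.6635

Z ≈ 0.6635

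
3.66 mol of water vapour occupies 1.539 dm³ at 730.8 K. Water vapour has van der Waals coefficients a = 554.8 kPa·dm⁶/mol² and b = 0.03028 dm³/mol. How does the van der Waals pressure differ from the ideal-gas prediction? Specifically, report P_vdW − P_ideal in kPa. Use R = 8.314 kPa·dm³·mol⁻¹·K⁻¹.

ΔP ≈ -2017 kPa

Ideal: P_ideal = nRT/V = (3.66)(8.314)(730.8)/1.539 = 14449.4 kPa
vdW: P = nRT/(V − nb) − a n²/V² = 22237.7/1.42818 − 7431.88/2.36852 = 15570.7 − 3137.77 = 12432.9 kPa
ΔP = 12432.9 − 14449.4 = -2017 kPa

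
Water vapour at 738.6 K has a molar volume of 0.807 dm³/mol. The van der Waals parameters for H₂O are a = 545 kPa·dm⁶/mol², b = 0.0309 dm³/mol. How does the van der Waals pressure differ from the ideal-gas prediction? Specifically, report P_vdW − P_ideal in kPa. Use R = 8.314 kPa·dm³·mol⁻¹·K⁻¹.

Ideal: P_ideal = RT/V_m = (8.314)(738.6)/0.807 = 7609.32 kPa
vdW: P = RT/(V_m − b) − a/V_m² = 6140.72/0.776100 − 545/0.651249 = 7912.28 − 836.853 = 7075.43 kPa
ΔP = 7075.43 − 7609.32 = -533.9 kPa

ΔP ≈ -533.9 kPa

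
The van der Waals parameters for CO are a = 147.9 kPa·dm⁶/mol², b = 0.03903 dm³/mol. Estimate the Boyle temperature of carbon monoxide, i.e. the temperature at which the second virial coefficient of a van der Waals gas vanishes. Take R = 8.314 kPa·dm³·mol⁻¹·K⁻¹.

T_B ≈ 455.8 K

For a van der Waals gas the second virial coefficient B₂ = b − a/(RT) vanishes at T_B = a/(Rb).
T_B = 147.9/(8.314×0.03903) = 147.9/0.32450 = 455.8 K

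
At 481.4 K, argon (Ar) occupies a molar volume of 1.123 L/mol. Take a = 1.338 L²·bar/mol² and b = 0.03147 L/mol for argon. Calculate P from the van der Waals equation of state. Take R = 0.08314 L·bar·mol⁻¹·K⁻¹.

P ≈ 35.61 bar

P = RT/(V_m − b) − a/V_m²
RT/(V_m − b) = (0.08314)(481.4)/(1.123 − 0.03147) = 40.024/1.0915 = 36.669 bar
a/V_m² = 1.338/(1.123)² = 1.0610 bar
P = 36.669 − 1.0610 = 35.61 bar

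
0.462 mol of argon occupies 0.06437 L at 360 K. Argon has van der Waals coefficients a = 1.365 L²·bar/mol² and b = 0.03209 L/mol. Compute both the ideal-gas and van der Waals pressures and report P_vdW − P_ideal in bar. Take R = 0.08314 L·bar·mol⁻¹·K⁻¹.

Ideal: P_ideal = nRT/V = (0.462)(0.08314)(360)/0.06437 = 214.818 bar
vdW: P = nRT/(V − nb) − a n²/V² = 13.8278/0.0495444 − 0.291351/0.00414350 = 279.099 − 70.3152 = 208.784 bar
ΔP = 208.784 − 214.818 = -6.03 bar

ΔP ≈ -6.03 bar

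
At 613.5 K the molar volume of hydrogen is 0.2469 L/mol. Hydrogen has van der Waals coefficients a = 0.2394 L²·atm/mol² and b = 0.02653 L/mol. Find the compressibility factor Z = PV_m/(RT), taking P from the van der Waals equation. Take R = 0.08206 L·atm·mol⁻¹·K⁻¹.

P = RT/(V_m − b) − a/V_m² = (0.08206)(613.5)/(0.2469 − 0.02653) − 0.2394/(0.2469)²
  = 50.344/0.22037 − 3.9272 = 228.45 − 3.9272 = 224.52 atm
Z = PV_m/(RT) = (224.52)(0.2469)/((0.08206)(613.5)) = 55.434/50.344 = 1.101

Z ≈ 1.101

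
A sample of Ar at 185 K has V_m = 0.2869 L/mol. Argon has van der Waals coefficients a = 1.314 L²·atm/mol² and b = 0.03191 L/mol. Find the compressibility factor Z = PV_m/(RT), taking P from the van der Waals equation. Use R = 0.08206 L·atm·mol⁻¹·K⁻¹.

P = RT/(V_m − b) − a/V_m² = (0.08206)(185)/(0.2869 − 0.03191) − 1.314/(0.2869)²
  = 15.181/0.25499 − 15.964 = 59.536 − 15.964 = 43.572 atm
Z = PV_m/(RT) = (43.572)(0.2869)/((0.08206)(185)) = 12.501/15.181 = 0.8235

Z ≈ 0.8235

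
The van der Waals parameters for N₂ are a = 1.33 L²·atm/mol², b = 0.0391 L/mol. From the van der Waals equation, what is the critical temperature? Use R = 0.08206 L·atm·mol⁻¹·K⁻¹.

T_c ≈ 122.8 K

For a van der Waals gas, T_c = 8a/(27Rb).
T_c = 8×1.33/(27×0.08206×0.0391) = 10.640/0.086631 = 122.8 K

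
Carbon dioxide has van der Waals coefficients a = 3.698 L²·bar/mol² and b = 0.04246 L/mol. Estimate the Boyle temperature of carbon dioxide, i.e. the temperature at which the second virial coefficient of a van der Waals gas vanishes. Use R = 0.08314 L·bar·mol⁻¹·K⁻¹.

T_B ≈ 1048 K

For a van der Waals gas the second virial coefficient B₂ = b − a/(RT) vanishes at T_B = a/(Rb).
T_B = 3.698/(0.08314×0.04246) = 3.698/0.0035301 = 1048 K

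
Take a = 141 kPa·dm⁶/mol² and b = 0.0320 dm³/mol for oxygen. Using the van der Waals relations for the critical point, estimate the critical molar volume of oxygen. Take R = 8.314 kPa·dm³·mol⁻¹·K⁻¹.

V_m,c ≈ 0.09600 dm³/mol

For a van der Waals gas, V_m,c = 3b.
V_m,c = 3×0.0320 = 0.09600 dm³/mol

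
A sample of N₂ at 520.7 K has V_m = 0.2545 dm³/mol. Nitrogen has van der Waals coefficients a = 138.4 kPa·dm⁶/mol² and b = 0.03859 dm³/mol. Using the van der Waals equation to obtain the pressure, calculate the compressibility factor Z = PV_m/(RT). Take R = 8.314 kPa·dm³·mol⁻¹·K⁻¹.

Z ≈ 1.053

P = RT/(V_m − b) − a/V_m² = (8.314)(520.7)/(0.2545 − 0.03859) − 138.4/(0.2545)²
  = 4329.1/0.21591 − 2136.8 = 20050 − 2136.8 = 17913 kPa
Z = PV_m/(RT) = (17913)(0.2545)/((8.314)(520.7)) = 4558.9/4329.1 = 1.053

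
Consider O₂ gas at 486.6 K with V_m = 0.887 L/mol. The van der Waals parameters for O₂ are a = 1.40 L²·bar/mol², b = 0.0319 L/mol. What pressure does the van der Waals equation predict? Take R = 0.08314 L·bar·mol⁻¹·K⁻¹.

P = RT/(V_m − b) − a/V_m²
RT/(V_m − b) = (0.08314)(486.6)/(0.887 − 0.0319) = 40.456/0.85510 = 47.311 bar
a/V_m² = 1.40/(0.887)² = 1.7794 bar
P = 47.311 − 1.7794 = 45.53 bar

P ≈ 45.53 bar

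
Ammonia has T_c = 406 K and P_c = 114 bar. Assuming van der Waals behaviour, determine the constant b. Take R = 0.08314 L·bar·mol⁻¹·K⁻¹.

b ≈ 0.03701 L/mol

From T_c = 8a/(27Rb) and P_c = a/(27b²): b = R T_c/(8 P_c).
b = (0.08314)(406)/(8×114) = 33.755/912.00 = 0.03701 L/mol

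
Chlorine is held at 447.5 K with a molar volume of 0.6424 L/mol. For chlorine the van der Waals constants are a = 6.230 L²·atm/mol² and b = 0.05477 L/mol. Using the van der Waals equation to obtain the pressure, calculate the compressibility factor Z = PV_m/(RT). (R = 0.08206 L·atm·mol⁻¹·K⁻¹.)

Z ≈ 0.8291

P = RT/(V_m − b) − a/V_m² = (0.08206)(447.5)/(0.6424 − 0.05477) − 6.230/(0.6424)²
  = 36.722/0.58763 − 15.097 = 62.492 − 15.097 = 47.395 atm
Z = PV_m/(RT) = (47.395)(0.6424)/((0.08206)(447.5)) = 30.447/36.722 = 0.8291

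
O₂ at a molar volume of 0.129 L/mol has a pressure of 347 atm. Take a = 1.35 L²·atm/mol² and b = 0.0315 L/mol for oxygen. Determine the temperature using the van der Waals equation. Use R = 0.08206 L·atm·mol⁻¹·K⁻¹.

T = (P + a/V_m²)(V_m − b)/R
P + a/V_m² = 347 + 1.35/(0.129)² = 428.12 atm
V_m − b = 0.129 − 0.0315 = 0.097500 L/mol
T = (428.12)(0.097500)/0.08206 = 508.7 K

T ≈ 508.7 K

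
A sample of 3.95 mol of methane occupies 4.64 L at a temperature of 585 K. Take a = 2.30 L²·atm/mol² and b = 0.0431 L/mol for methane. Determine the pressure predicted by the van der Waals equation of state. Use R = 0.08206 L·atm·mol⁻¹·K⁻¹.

P = nRT/(V − nb) − a n²/V²
nRT/(V − nb) = (3.95)(0.08206)(585)/(4.64 − 3.95×0.0431) = 189.62/4.4698 = 42.422 atm
a n²/V² = (2.30)(3.95)²/(4.64)² = 1.6668 atm
P = 42.422 − 1.6668 = 40.76 atm

P ≈ 40.76 atm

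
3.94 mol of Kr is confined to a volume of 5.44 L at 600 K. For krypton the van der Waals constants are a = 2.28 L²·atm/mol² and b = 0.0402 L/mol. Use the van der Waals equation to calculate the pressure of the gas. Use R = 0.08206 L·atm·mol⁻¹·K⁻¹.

P ≈ 35.53 atm

P = nRT/(V − nb) − a n²/V²
nRT/(V − nb) = (3.94)(0.08206)(600)/(5.44 − 3.94×0.0402) = 193.99/5.2816 = 36.729 atm
a n²/V² = (2.28)(3.94)²/(5.44)² = 1.1960 atm
P = 36.729 − 1.1960 = 35.53 atm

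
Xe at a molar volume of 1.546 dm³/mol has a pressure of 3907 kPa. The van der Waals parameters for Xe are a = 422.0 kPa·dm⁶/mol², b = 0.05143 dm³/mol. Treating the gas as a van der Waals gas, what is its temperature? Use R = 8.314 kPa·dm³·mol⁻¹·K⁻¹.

T ≈ 734.1 K

T = (P + a/V_m²)(V_m − b)/R
P + a/V_m² = 3907 + 422.0/(1.546)² = 4083.6 kPa
V_m − b = 1.546 − 0.05143 = 1.4946 dm³/mol
T = (4083.6)(1.4946)/8.314 = 734.1 K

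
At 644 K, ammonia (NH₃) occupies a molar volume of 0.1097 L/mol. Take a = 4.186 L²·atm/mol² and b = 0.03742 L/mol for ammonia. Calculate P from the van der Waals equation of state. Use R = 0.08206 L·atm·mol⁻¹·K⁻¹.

P ≈ 383.3 atm

P = RT/(V_m − b) − a/V_m²
RT/(V_m − b) = (0.08206)(644)/(0.1097 − 0.03742) = 52.847/0.072280 = 731.14 atm
a/V_m² = 4.186/(0.1097)² = 347.85 atm
P = 731.14 − 347.85 = 383.3 atm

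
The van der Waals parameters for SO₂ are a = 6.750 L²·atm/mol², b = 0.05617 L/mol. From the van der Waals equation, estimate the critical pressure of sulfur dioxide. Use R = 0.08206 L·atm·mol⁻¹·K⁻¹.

For a van der Waals gas, P_c = a/(27b²).
P_c = 6.750/(27×(0.05617)²) = 6.750/0.085187 = 79.24 atm

P_c ≈ 79.24 atm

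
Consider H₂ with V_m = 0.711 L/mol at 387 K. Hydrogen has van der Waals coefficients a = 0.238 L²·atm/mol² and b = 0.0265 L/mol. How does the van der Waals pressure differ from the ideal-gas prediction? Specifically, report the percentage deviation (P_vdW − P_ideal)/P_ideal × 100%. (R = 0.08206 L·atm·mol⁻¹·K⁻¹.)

Ideal: P_ideal = RT/V_m = (0.08206)(387)/0.711 = 44.6656 atm
vdW: P = RT/(V_m − b) − a/V_m² = 31.7572/0.684500 − 0.238/0.505521 = 46.3947 − 0.470801 = 45.9239 atm
% deviation = (45.9239 − 44.6656)/44.6656 × 100% = 2.82%

2.82 %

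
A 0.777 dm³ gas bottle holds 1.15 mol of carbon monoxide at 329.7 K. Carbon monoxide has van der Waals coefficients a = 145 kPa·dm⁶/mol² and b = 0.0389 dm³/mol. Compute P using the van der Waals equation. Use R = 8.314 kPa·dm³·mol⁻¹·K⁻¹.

P = nRT/(V − nb) − a n²/V²
nRT/(V − nb) = (1.15)(8.314)(329.7)/(0.777 − 1.15×0.0389) = 3152.3/0.73227 = 4304.8 kPa
a n²/V² = (145)(1.15)²/(0.777)² = 317.63 kPa
P = 4304.8 − 317.63 = 3987 kPa

P ≈ 3987 kPa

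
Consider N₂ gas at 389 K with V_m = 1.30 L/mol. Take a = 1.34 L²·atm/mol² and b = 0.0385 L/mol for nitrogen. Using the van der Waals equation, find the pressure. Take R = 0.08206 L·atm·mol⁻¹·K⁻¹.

P = RT/(V_m − b) − a/V_m²
RT/(V_m − b) = (0.08206)(389)/(1.30 − 0.0385) = 31.921/1.2615 = 25.304 atm
a/V_m² = 1.34/(1.30)² = 0.79290 atm
P = 25.304 − 0.79290 = 24.51 atm

P ≈ 24.51 atm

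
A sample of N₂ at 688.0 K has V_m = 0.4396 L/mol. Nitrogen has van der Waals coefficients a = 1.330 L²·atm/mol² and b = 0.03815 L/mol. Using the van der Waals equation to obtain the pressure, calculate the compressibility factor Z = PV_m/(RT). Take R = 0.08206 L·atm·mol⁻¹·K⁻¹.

Z ≈ 1.041

P = RT/(V_m − b) − a/V_m² = (0.08206)(688.0)/(0.4396 − 0.03815) − 1.330/(0.4396)²
  = 56.457/0.40145 − 6.8823 = 140.63 − 6.8823 = 133.75 atm
Z = PV_m/(RT) = (133.75)(0.4396)/((0.08206)(688.0)) = 58.797/56.457 = 1.041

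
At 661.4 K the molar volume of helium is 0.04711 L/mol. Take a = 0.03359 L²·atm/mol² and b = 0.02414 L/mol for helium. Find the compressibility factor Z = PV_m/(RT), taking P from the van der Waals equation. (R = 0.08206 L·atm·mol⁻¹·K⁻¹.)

P = RT/(V_m − b) − a/V_m² = (0.08206)(661.4)/(0.04711 − 0.02414) − 0.03359/(0.04711)²
  = 54.274/0.022970 − 15.135 = 2362.8 − 15.135 = 2347.7 atm
Z = PV_m/(RT) = (2347.7)(0.04711)/((0.08206)(661.4)) = 110.60/54.274 = 2.038

Z ≈ 2.038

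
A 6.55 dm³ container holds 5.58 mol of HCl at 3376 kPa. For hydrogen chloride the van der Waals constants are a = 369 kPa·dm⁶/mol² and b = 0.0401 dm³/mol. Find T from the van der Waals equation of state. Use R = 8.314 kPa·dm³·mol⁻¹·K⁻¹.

T = (P + a n²/V²)(V − nb)/(nR)
P + a n²/V² = 3376 + (369)(5.58)²/(6.55)² = 3643.8 kPa
V − nb = 6.55 − (5.58)(0.0401) = 6.3262 dm³
T = (3643.8)(6.3262)/((5.58)(8.314)) = 496.9 K

T ≈ 496.9 K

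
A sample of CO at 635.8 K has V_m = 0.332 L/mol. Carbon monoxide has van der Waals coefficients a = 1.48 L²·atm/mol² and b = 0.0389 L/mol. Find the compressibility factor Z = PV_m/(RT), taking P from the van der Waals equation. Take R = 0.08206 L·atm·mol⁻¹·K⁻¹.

P = RT/(V_m − b) − a/V_m² = (0.08206)(635.8)/(0.332 − 0.0389) − 1.48/(0.332)²
  = 52.174/0.29310 − 13.427 = 178.01 − 13.427 = 164.58 atm
Z = PV_m/(RT) = (164.58)(0.332)/((0.08206)(635.8)) = 54.641/52.174 = 1.047

Z ≈ 1.047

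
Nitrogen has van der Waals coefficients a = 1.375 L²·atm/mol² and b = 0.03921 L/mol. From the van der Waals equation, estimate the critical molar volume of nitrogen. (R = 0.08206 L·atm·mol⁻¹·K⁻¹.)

For a van der Waals gas, V_m,c = 3b.
V_m,c = 3×0.03921 = 0.1176 L/mol

V_m,c ≈ 0.1176 L/mol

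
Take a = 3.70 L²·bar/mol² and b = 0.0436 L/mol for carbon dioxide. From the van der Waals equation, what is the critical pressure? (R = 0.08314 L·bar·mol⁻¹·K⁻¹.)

P_c ≈ 72.09 bar

For a van der Waals gas, P_c = a/(27b²).
P_c = 3.70/(27×(0.0436)²) = 3.70/0.051326 = 72.09 bar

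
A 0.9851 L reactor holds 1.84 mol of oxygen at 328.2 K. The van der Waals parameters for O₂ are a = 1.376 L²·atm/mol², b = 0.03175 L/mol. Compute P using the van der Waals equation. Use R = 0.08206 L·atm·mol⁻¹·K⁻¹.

P ≈ 48.68 atm

P = nRT/(V − nb) − a n²/V²
nRT/(V − nb) = (1.84)(0.08206)(328.2)/(0.9851 − 1.84×0.03175) = 49.555/0.92668 = 53.476 atm
a n²/V² = (1.376)(1.84)²/(0.9851)² = 4.8006 atm
P = 53.476 − 4.8006 = 48.68 atm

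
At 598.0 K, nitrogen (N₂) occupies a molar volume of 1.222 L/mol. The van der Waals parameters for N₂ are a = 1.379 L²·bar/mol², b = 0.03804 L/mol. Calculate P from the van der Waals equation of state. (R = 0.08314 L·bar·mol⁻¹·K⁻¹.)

P ≈ 41.07 bar

P = RT/(V_m − b) − a/V_m²
RT/(V_m − b) = (0.08314)(598.0)/(1.222 − 0.03804) = 49.718/1.1840 = 41.992 bar
a/V_m² = 1.379/(1.222)² = 0.92347 bar
P = 41.992 − 0.92347 = 41.07 bar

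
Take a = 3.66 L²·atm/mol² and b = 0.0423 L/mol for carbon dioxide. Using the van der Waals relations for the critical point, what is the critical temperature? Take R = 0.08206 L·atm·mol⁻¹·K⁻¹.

For a van der Waals gas, T_c = 8a/(27Rb).
T_c = 8×3.66/(27×0.08206×0.0423) = 29.280/0.093721 = 312.4 K

T_c ≈ 312.4 K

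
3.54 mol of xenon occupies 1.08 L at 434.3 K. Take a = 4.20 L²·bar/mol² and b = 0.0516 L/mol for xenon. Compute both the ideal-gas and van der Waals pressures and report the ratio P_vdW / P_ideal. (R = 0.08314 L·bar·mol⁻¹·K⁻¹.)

P_vdW / P_ideal ≈ 0.8223

Ideal: P_ideal = nRT/V = (3.54)(0.08314)(434.3)/1.08 = 118.353 bar
vdW: P = nRT/(V − nb) − a n²/V² = 127.821/0.897336 − 52.6327/1.16640 = 142.445 − 45.1241 = 97.321 bar
Ratio = 97.321/118.353 = 0.8223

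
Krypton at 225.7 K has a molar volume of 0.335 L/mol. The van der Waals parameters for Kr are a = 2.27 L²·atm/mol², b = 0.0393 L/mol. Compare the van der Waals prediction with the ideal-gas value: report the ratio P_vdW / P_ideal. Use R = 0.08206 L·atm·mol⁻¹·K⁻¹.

P_vdW / P_ideal ≈ 0.7670

Ideal: P_ideal = RT/V_m = (0.08206)(225.7)/0.335 = 55.2864 atm
vdW: P = RT/(V_m − b) − a/V_m² = 18.5209/0.295700 − 2.27/0.112225 = 62.6341 − 20.2272 = 42.4069 atm
Ratio = 42.4069/55.2864 = 0.7670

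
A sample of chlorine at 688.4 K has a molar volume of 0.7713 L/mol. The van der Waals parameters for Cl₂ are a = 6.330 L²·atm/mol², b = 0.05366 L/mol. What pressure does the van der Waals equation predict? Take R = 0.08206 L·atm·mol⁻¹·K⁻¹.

P ≈ 68.08 atm

P = RT/(V_m − b) − a/V_m²
RT/(V_m − b) = (0.08206)(688.4)/(0.7713 − 0.05366) = 56.490/0.71764 = 78.716 atm
a/V_m² = 6.330/(0.7713)² = 10.640 atm
P = 78.716 − 10.640 = 68.08 atm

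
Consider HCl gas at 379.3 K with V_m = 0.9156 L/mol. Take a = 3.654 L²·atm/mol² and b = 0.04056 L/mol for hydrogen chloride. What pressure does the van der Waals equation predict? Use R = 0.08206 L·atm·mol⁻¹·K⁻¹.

P ≈ 31.21 atm

P = RT/(V_m − b) − a/V_m²
RT/(V_m − b) = (0.08206)(379.3)/(0.9156 − 0.04056) = 31.125/0.87504 = 35.570 atm
a/V_m² = 3.654/(0.9156)² = 4.3587 atm
P = 35.570 − 4.3587 = 31.21 atm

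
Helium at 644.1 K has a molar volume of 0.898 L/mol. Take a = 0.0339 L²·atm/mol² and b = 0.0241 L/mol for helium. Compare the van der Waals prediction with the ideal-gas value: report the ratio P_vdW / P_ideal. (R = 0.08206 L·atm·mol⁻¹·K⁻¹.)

Ideal: P_ideal = RT/V_m = (0.08206)(644.1)/0.898 = 58.8584 atm
vdW: P = RT/(V_m − b) − a/V_m² = 52.8548/0.873900 − 0.0339/0.806404 = 60.4815 − 0.0420385 = 60.4395 atm
Ratio = 60.4395/58.8584 = 1.027

P_vdW / P_ideal ≈ 1.027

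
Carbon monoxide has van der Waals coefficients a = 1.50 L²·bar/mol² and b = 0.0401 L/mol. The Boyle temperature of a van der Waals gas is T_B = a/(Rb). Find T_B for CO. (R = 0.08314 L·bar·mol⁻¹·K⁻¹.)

For a van der Waals gas the second virial coefficient B₂ = b − a/(RT) vanishes at T_B = a/(Rb).
T_B = 1.50/(0.08314×0.0401) = 1.50/0.0033339 = 449.9 K

T_B ≈ 449.9 K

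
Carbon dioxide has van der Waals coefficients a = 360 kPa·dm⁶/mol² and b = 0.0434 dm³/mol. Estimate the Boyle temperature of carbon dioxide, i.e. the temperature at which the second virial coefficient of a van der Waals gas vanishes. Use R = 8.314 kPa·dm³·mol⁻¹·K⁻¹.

For a van der Waals gas the second virial coefficient B₂ = b − a/(RT) vanishes at T_B = a/(Rb).
T_B = 360/(8.314×0.0434) = 360/0.36083 = 997.7 K

T_B ≈ 997.7 K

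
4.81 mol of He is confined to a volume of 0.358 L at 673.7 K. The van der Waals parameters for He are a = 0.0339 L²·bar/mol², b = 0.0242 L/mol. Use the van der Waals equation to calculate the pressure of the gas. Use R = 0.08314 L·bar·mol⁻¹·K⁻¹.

P = nRT/(V − nb) − a n²/V²
nRT/(V − nb) = (4.81)(0.08314)(673.7)/(0.358 − 4.81×0.0242) = 269.41/0.24160 = 1115.1 bar
a n²/V² = (0.0339)(4.81)²/(0.358)² = 6.1196 bar
P = 1115.1 − 6.1196 = 1109 bar

P ≈ 1109 bar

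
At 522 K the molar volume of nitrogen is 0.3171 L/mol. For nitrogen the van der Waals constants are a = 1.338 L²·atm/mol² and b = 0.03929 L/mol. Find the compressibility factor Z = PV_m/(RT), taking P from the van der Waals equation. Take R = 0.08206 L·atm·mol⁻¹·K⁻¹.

P = RT/(V_m − b) − a/V_m² = (0.08206)(522)/(0.3171 − 0.03929) − 1.338/(0.3171)²
  = 42.835/0.27781 − 13.306 = 154.19 − 13.306 = 140.88 atm
Z = PV_m/(RT) = (140.88)(0.3171)/((0.08206)(522)) = 44.673/42.835 = 1.043

Z ≈ 1.043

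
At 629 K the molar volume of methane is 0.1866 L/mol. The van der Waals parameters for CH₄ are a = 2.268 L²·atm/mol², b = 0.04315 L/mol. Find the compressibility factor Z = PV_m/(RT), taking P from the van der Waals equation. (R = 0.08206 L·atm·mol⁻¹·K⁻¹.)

P = RT/(V_m − b) − a/V_m² = (0.08206)(629)/(0.1866 − 0.04315) − 2.268/(0.1866)²
  = 51.616/0.14345 − 65.136 = 359.82 − 65.136 = 294.68 atm
Z = PV_m/(RT) = (294.68)(0.1866)/((0.08206)(629)) = 54.987/51.616 = 1.065

Z ≈ 1.065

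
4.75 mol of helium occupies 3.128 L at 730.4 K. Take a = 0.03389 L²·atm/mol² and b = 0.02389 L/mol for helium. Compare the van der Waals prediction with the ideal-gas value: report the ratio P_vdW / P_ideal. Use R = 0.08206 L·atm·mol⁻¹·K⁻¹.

P_vdW / P_ideal ≈ 1.037

Ideal: P_ideal = nRT/V = (4.75)(0.08206)(730.4)/3.128 = 91.0163 atm
vdW: P = nRT/(V − nb) − a n²/V² = 284.699/3.01452 − 0.764643/9.78438 = 94.4426 − 0.0781494 = 94.3645 atm
Ratio = 94.3645/91.0163 = 1.037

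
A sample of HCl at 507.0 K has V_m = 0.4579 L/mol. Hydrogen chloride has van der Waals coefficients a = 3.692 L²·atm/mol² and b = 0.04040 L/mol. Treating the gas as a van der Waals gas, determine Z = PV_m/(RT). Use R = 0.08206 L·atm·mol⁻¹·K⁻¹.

P = RT/(V_m − b) − a/V_m² = (0.08206)(507.0)/(0.4579 − 0.04040) − 3.692/(0.4579)²
  = 41.604/0.41750 − 17.608 = 99.650 − 17.608 = 82.042 atm
Z = PV_m/(RT) = (82.042)(0.4579)/((0.08206)(507.0)) = 37.567/41.604 = 0.9030

Z ≈ 0.9030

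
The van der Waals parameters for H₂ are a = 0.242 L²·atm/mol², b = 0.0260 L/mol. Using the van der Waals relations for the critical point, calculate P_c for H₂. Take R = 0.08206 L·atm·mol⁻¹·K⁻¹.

For a van der Waals gas, P_c = a/(27b²).
P_c = 0.242/(27×(0.0260)²) = 0.242/0.018252 = 13.26 atm

P_c ≈ 13.26 atm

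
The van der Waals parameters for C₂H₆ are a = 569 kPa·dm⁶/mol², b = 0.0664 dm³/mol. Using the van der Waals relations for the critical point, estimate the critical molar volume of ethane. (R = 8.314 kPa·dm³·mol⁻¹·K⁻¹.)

For a van der Waals gas, V_m,c = 3b.
V_m,c = 3×0.0664 = 0.1992 dm³/mol

V_m,c ≈ 0.1992 dm³/mol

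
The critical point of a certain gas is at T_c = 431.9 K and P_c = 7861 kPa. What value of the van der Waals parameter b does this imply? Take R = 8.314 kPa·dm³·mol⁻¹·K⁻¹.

b ≈ 0.05710 dm³/mol

From T_c = 8a/(27Rb) and P_c = a/(27b²): b = R T_c/(8 P_c).
b = (8.314)(431.9)/(8×7861) = 3590.8/62888 = 0.05710 dm³/mol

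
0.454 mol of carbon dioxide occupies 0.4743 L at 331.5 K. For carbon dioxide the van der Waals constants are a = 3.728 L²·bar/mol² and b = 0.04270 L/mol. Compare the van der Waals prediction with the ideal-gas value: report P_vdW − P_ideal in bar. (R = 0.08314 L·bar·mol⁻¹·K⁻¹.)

Ideal: P_ideal = nRT/V = (0.454)(0.08314)(331.5)/0.4743 = 26.3813 bar
vdW: P = nRT/(V − nb) − a n²/V² = 12.5127/0.454914 − 0.768400/0.224960 = 27.5056 − 3.41572 = 24.0899 bar
ΔP = 24.0899 − 26.3813 = -2.291 bar

ΔP ≈ -2.291 bar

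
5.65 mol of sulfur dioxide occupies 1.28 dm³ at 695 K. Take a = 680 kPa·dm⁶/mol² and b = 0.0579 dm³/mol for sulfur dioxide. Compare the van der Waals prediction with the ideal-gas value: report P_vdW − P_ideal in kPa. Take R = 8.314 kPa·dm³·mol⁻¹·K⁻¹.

Ideal: P_ideal = nRT/V = (5.65)(8.314)(695)/1.28 = 25505.5 kPa
vdW: P = nRT/(V − nb) − a n²/V² = 32647.0/0.952865 − 21707.3/1.63840 = 34261.9 − 13249.1 = 21012.8 kPa
ΔP = 21012.8 − 25505.5 = -4493 kPa

ΔP ≈ -4493 kPa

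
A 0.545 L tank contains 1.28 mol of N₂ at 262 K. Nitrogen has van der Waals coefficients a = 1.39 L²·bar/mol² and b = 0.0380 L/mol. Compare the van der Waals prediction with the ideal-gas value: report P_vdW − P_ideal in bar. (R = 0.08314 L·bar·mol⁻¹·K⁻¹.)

Ideal: P_ideal = nRT/V = (1.28)(0.08314)(262)/0.545 = 51.1593 bar
vdW: P = nRT/(V − nb) − a n²/V² = 27.8818/0.496360 − 2.27738/0.297025 = 56.1725 − 7.66730 = 48.5052 bar
ΔP = 48.5052 − 51.1593 = -2.654 bar

ΔP ≈ -2.654 bar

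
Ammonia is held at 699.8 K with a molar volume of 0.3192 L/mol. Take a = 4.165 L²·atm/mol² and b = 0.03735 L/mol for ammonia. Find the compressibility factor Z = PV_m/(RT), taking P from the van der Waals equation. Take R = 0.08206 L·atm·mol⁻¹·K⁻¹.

P = RT/(V_m − b) − a/V_m² = (0.08206)(699.8)/(0.3192 − 0.03735) − 4.165/(0.3192)²
  = 57.426/0.28185 − 40.878 = 203.75 − 40.878 = 162.87 atm
Z = PV_m/(RT) = (162.87)(0.3192)/((0.08206)(699.8)) = 51.988/57.426 = 0.9053

Z ≈ 0.9053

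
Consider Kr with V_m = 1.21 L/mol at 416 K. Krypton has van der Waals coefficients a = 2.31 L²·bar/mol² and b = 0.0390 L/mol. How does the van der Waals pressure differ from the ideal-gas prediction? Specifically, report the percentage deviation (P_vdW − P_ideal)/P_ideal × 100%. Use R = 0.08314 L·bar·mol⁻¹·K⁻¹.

-2.19 %

Ideal: P_ideal = RT/V_m = (0.08314)(416)/1.21 = 28.5837 bar
vdW: P = RT/(V_m − b) − a/V_m² = 34.5862/1.17100 − 2.31/1.46410 = 29.5356 − 1.57776 = 27.9578 bar
% deviation = (27.9578 − 28.5837)/28.5837 × 100% = -2.19%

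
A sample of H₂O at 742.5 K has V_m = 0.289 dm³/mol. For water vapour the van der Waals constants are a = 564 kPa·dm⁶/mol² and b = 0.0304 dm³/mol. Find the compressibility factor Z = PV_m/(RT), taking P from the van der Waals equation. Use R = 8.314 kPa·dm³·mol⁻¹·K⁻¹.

Z ≈ 0.8014

P = RT/(V_m − b) − a/V_m² = (8.314)(742.5)/(0.289 − 0.0304) − 564/(0.289)²
  = 6173.1/0.25860 − 6752.8 = 23871 − 6752.8 = 17118 kPa
Z = PV_m/(RT) = (17118)(0.289)/((8.314)(742.5)) = 4947.1/6173.1 = 0.8014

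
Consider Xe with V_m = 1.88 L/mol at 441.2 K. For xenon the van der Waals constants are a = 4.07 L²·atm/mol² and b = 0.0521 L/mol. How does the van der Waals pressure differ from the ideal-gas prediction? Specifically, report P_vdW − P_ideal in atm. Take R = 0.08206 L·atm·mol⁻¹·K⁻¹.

Ideal: P_ideal = RT/V_m = (0.08206)(441.2)/1.88 = 19.2579 atm
vdW: P = RT/(V_m − b) − a/V_m² = 36.2049/1.82790 − 4.07/3.53440 = 19.8068 − 1.15154 = 18.6553 atm
ΔP = 18.6553 − 19.2579 = -0.603 atm

ΔP ≈ -0.603 atm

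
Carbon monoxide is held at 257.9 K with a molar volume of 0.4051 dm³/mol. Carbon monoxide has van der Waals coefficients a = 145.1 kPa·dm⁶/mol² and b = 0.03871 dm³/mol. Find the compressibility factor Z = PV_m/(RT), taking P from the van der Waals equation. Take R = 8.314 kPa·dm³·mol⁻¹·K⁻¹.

Z ≈ 0.9386

P = RT/(V_m − b) − a/V_m² = (8.314)(257.9)/(0.4051 − 0.03871) − 145.1/(0.4051)²
  = 2144.2/0.36639 − 884.18 = 5852.2 − 884.18 = 4968.0 kPa
Z = PV_m/(RT) = (4968.0)(0.4051)/((8.314)(257.9)) = 2012.5/2144.2 = 0.9386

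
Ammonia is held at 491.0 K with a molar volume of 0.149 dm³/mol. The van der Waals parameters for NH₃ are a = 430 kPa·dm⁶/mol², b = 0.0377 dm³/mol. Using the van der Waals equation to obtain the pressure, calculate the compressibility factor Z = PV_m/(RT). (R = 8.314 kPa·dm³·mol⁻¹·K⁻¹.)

Z ≈ 0.6318

P = RT/(V_m − b) − a/V_m² = (8.314)(491.0)/(0.149 − 0.0377) − 430/(0.149)²
  = 4082.2/0.11130 − 19368 = 36677 − 19368 = 17309 kPa
Z = PV_m/(RT) = (17309)(0.149)/((8.314)(491.0)) = 2579.0/4082.2 = 0.6318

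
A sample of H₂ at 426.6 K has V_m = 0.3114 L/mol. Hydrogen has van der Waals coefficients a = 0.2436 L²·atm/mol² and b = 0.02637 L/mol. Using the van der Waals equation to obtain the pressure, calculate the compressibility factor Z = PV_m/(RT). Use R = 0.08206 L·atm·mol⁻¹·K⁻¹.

Z ≈ 1.070

P = RT/(V_m − b) − a/V_m² = (0.08206)(426.6)/(0.3114 − 0.02637) − 0.2436/(0.3114)²
  = 35.007/0.28503 − 2.5121 = 122.82 − 2.5121 = 120.31 atm
Z = PV_m/(RT) = (120.31)(0.3114)/((0.08206)(426.6)) = 37.465/35.007 = 1.070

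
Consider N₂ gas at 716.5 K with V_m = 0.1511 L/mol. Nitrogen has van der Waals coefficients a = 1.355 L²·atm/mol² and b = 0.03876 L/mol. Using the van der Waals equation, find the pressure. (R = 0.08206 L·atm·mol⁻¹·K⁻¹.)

P = RT/(V_m − b) − a/V_m²
RT/(V_m − b) = (0.08206)(716.5)/(0.1511 − 0.03876) = 58.796/0.11234 = 523.38 atm
a/V_m² = 1.355/(0.1511)² = 59.349 atm
P = 523.38 − 59.349 = 464.0 atm

P ≈ 464.0 atm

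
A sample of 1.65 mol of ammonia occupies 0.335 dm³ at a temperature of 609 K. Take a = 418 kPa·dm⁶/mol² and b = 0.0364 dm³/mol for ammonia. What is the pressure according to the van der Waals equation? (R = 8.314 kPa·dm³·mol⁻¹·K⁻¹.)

P = nRT/(V − nb) − a n²/V²
nRT/(V − nb) = (1.65)(8.314)(609)/(0.335 − 1.65×0.0364) = 8354.3/0.27494 = 30386 kPa
a n²/V² = (418)(1.65)²/(0.335)² = 10140 kPa
P = 30386 − 10140 = 20246 kPa

P ≈ 20246 kPa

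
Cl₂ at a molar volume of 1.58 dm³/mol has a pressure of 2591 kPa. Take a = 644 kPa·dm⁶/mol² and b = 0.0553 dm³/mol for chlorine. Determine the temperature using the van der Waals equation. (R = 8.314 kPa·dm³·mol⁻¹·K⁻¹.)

T = (P + a/V_m²)(V_m − b)/R
P + a/V_m² = 2591 + 644/(1.58)² = 2849.0 kPa
V_m − b = 1.58 − 0.0553 = 1.5247 dm³/mol
T = (2849.0)(1.5247)/8.314 = 522.5 K

T ≈ 522.5 K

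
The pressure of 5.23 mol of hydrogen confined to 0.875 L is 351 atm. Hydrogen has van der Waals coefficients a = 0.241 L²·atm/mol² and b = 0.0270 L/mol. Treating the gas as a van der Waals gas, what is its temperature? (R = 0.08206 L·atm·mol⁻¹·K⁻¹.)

T ≈ 614.9 K

T = (P + a n²/V²)(V − nb)/(nR)
P + a n²/V² = 351 + (0.241)(5.23)²/(0.875)² = 359.61 atm
V − nb = 0.875 − (5.23)(0.0270) = 0.73379 L
T = (359.61)(0.73379)/((5.23)(0.08206)) = 614.9 K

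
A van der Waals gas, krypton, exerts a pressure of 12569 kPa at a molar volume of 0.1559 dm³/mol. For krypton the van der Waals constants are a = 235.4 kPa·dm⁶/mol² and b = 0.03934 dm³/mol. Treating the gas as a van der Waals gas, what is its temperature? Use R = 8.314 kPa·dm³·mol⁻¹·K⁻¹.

T ≈ 312.0 K

T = (P + a/V_m²)(V_m − b)/R
P + a/V_m² = 12569 + 235.4/(0.1559)² = 22254 kPa
V_m − b = 0.1559 − 0.03934 = 0.11656 dm³/mol
T = (22254)(0.11656)/8.314 = 312.0 K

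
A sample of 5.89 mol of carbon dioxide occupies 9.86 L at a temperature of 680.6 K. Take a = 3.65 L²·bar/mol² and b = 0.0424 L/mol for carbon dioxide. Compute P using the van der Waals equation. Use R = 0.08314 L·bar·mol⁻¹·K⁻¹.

P = nRT/(V − nb) − a n²/V²
nRT/(V − nb) = (5.89)(0.08314)(680.6)/(9.86 − 5.89×0.0424) = 333.29/9.6103 = 34.680 bar
a n²/V² = (3.65)(5.89)²/(9.86)² = 1.3025 bar
P = 34.680 − 1.3025 = 33.38 bar

P ≈ 33.38 bar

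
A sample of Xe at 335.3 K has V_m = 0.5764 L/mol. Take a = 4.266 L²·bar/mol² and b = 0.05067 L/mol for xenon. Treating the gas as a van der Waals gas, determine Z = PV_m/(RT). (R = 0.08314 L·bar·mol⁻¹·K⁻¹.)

P = RT/(V_m − b) − a/V_m² = (0.08314)(335.3)/(0.5764 − 0.05067) − 4.266/(0.5764)²
  = 27.877/0.52573 − 12.840 = 53.025 − 12.840 = 40.185 bar
Z = PV_m/(RT) = (40.185)(0.5764)/((0.08314)(335.3)) = 23.163/27.877 = 0.8309

Z ≈ 0.8309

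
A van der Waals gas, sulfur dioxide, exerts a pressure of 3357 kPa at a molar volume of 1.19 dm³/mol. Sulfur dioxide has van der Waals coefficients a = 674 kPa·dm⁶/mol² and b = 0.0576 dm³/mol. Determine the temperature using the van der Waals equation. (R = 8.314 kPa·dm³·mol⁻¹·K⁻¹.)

T ≈ 522.1 K

T = (P + a/V_m²)(V_m − b)/R
P + a/V_m² = 3357 + 674/(1.19)² = 3833.0 kPa
V_m − b = 1.19 − 0.0576 = 1.1324 dm³/mol
T = (3833.0)(1.1324)/8.314 = 522.1 K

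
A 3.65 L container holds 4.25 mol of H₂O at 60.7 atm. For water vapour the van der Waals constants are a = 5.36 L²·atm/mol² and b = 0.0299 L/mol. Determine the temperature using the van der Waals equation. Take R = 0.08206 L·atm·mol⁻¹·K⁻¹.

T ≈ 686.6 K

T = (P + a n²/V²)(V − nb)/(nR)
P + a n²/V² = 60.7 + (5.36)(4.25)²/(3.65)² = 67.967 atm
V − nb = 3.65 − (4.25)(0.0299) = 3.5229 L
T = (67.967)(3.5229)/((4.25)(0.08206)) = 686.6 K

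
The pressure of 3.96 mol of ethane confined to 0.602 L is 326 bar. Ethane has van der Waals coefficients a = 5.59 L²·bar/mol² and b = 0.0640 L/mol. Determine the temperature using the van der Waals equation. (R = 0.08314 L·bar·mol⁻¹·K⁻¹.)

T ≈ 601.2 K

T = (P + a n²/V²)(V − nb)/(nR)
P + a n²/V² = 326 + (5.59)(3.96)²/(0.602)² = 567.89 bar
V − nb = 0.602 − (3.96)(0.0640) = 0.34856 L
T = (567.89)(0.34856)/((3.96)(0.08314)) = 601.2 K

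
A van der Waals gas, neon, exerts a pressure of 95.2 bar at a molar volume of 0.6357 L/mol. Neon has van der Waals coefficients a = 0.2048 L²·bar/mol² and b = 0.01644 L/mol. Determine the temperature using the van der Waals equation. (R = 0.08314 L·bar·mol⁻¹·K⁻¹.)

T = (P + a/V_m²)(V_m − b)/R
P + a/V_m² = 95.2 + 0.2048/(0.6357)² = 95.707 bar
V_m − b = 0.6357 − 0.01644 = 0.61926 L/mol
T = (95.707)(0.61926)/0.08314 = 712.9 K

T ≈ 712.9 K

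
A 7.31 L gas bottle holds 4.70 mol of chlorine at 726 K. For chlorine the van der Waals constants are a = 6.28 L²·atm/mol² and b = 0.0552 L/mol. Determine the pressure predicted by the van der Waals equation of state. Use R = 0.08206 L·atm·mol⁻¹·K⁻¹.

P = nRT/(V − nb) − a n²/V²
nRT/(V − nb) = (4.70)(0.08206)(726)/(7.31 − 4.70×0.0552) = 280.01/7.0506 = 39.714 atm
a n²/V² = (6.28)(4.70)²/(7.31)² = 2.5961 atm
P = 39.714 − 2.5961 = 37.12 atm

P ≈ 37.12 atm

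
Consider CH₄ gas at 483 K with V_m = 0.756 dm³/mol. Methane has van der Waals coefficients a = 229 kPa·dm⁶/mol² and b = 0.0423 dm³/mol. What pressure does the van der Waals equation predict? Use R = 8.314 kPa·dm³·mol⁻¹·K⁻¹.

P ≈ 5226 kPa

P = RT/(V_m − b) − a/V_m²
RT/(V_m − b) = (8.314)(483)/(0.756 − 0.0423) = 4015.7/0.71370 = 5626.6 kPa
a/V_m² = 229/(0.756)² = 400.67 kPa
P = 5626.6 − 400.67 = 5226 kPa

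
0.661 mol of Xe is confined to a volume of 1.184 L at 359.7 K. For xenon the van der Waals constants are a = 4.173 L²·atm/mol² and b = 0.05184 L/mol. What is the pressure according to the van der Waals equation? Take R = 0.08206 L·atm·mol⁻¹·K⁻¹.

P = nRT/(V − nb) − a n²/V²
nRT/(V − nb) = (0.661)(0.08206)(359.7)/(1.184 − 0.661×0.05184) = 19.511/1.1497 = 16.971 atm
a n²/V² = (4.173)(0.661)²/(1.184)² = 1.3006 atm
P = 16.971 − 1.3006 = 15.67 atm

P ≈ 15.67 atm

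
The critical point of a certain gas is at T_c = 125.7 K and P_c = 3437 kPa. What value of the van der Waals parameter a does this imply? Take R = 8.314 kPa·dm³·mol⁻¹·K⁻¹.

a ≈ 134.1 kPa·dm⁶/mol²

From T_c = 8a/(27Rb) and P_c = a/(27b²): a = 27 R² T_c²/(64 P_c).
a = 27×(8.314)²×(125.7)²/(64×3437) = 29488614/219968 = 134.1 kPa·dm⁶/mol²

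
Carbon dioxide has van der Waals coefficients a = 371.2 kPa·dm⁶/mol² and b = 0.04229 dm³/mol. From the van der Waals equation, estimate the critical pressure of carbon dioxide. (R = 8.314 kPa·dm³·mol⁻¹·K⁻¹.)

For a van der Waals gas, P_c = a/(27b²).
P_c = 371.2/(27×(0.04229)²) = 371.2/0.048288 = 7687 kPa

P_c ≈ 7687 kPa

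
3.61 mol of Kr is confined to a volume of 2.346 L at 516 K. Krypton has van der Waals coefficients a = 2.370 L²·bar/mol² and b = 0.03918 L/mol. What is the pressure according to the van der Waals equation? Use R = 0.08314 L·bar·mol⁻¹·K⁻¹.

P = nRT/(V − nb) − a n²/V²
nRT/(V − nb) = (3.61)(0.08314)(516)/(2.346 − 3.61×0.03918) = 154.87/2.2046 = 70.249 bar
a n²/V² = (2.370)(3.61)²/(2.346)² = 5.6119 bar
P = 70.249 − 5.6119 = 64.64 bar

P ≈ 64.64 bar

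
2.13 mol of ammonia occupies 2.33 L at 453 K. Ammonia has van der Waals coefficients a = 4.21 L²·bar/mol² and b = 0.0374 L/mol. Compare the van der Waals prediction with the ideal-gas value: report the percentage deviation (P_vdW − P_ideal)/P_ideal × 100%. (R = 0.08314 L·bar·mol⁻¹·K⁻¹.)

Ideal: P_ideal = nRT/V = (2.13)(0.08314)(453)/2.33 = 34.4296 bar
vdW: P = nRT/(V − nb) − a n²/V² = 80.2210/2.25034 − 19.1003/5.42890 = 35.6484 − 3.51826 = 32.1301 bar
% deviation = (32.1301 − 34.4296)/34.4296 × 100% = -6.68%

-6.68 %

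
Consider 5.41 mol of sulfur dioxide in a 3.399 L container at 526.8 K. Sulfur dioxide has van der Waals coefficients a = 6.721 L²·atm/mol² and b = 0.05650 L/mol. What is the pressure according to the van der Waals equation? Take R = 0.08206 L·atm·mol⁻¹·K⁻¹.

P = nRT/(V − nb) − a n²/V²
nRT/(V − nb) = (5.41)(0.08206)(526.8)/(3.399 − 5.41×0.05650) = 233.87/3.0933 = 75.605 atm
a n²/V² = (6.721)(5.41)²/(3.399)² = 17.027 atm
P = 75.605 − 17.027 = 58.58 atm

P ≈ 58.58 atm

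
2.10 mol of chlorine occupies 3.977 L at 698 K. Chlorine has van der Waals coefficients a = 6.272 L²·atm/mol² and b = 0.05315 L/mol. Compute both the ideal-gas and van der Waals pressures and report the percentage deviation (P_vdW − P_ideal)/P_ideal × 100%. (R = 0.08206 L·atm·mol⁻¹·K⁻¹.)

-2.89 %

Ideal: P_ideal = nRT/V = (2.10)(0.08206)(698)/3.977 = 30.2448 atm
vdW: P = nRT/(V − nb) − a n²/V² = 120.284/3.86539 − 27.6595/15.8165 = 31.1182 − 1.74878 = 29.3694 atm
% deviation = (29.3694 − 30.2448)/30.2448 × 100% = -2.89%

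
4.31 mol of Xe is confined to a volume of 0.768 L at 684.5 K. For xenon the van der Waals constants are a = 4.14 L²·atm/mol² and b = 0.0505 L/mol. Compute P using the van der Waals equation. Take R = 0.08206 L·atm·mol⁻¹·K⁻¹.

P = nRT/(V − nb) − a n²/V²
nRT/(V − nb) = (4.31)(0.08206)(684.5)/(0.768 − 4.31×0.0505) = 242.09/0.55035 = 439.88 atm
a n²/V² = (4.14)(4.31)²/(0.768)² = 130.39 atm
P = 439.88 − 130.39 = 309.5 atm

P ≈ 309.5 atm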